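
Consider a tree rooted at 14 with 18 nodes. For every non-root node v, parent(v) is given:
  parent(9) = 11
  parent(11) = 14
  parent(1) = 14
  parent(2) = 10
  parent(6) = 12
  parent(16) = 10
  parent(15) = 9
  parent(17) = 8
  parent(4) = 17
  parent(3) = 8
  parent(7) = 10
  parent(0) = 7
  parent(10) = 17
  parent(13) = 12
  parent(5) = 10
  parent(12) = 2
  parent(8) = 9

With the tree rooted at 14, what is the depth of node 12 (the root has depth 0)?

Climbing from 12 to the root: 12–2–10–17–8–9–11–14. That's 7 steps.

7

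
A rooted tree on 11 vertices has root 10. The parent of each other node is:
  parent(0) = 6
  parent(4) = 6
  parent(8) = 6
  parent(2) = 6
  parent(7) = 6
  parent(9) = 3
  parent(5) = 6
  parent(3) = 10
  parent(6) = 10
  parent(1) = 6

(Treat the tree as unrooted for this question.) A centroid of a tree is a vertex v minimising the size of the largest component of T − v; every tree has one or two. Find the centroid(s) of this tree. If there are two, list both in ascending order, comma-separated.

6

Delete 6: the remaining components have sizes 3, 1, 1, 1, 1, 1, 1, 1. Max 3 ≤ 5, so 6 is a centroid.
No neighbour of 6 does as well, so 6 is the unique centroid.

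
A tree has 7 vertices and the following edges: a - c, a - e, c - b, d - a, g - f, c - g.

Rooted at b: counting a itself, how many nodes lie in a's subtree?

3

Descendants of a (including itself): a, e, d. That's 3.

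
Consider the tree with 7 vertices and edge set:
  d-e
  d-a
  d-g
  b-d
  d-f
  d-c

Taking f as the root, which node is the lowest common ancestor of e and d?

d

e's ancestor chain is e, d, f and d's is d, f; they first meet at d.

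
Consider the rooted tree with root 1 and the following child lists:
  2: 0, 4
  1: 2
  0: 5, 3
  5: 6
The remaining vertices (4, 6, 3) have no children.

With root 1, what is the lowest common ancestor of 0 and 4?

Ancestors of 0 (toward the root): 0, 2, 1.
Ancestors of 4: 4, 2, 1.
The deepest node appearing in both lists is 2.

2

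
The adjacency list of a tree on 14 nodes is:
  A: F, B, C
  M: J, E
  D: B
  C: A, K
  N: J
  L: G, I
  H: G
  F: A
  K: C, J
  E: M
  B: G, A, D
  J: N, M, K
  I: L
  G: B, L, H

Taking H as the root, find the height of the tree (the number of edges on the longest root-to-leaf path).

8

The longest root-to-leaf path is H-G-B-A-C-K-J-M-E (8 edges).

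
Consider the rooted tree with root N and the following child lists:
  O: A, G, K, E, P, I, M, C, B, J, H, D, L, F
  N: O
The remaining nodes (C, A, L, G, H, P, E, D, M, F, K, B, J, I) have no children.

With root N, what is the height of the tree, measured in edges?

2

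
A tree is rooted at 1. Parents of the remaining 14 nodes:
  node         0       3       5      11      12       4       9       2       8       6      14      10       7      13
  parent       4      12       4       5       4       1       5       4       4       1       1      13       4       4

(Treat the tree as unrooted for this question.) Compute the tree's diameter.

4

BFS from 6 reaches 11 last, at distance 4; BFS from 11 confirms no node is farther.
Path: 6–1–4–5–11.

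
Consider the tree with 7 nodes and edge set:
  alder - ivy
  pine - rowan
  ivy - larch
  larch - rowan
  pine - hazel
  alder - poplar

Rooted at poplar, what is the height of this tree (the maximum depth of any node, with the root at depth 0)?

The longest root-to-leaf path is poplar–alder–ivy–larch–rowan–pine–hazel (6 edges).

6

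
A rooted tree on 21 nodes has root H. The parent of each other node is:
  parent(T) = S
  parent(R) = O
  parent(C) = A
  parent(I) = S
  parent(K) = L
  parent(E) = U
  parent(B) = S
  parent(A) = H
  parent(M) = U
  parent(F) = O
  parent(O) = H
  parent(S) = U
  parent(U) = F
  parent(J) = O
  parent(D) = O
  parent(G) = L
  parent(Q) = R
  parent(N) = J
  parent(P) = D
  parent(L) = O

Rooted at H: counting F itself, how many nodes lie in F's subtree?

8

F's subtree: {F, U, S, M, E, I, B, T}, size 8.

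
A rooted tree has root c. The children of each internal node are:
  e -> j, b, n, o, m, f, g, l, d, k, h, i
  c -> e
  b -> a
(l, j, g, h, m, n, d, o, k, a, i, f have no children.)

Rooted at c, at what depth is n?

2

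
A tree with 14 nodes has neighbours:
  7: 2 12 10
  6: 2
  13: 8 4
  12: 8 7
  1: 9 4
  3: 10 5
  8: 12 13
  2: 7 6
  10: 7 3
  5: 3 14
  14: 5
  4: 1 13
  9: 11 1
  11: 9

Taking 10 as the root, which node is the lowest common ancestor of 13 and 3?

Path 13→root: 13 8 12 7 10; path 3→root: 3 10.
First common node: 10.

10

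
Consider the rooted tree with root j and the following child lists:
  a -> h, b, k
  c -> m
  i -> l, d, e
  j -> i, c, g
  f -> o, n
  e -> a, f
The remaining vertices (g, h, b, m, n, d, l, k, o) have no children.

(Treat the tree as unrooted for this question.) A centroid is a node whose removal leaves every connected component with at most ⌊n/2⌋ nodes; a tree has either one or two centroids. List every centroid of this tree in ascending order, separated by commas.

e

Delete e: the remaining components have sizes 7, 4, 3. Max 7 ≤ 7, so e is a centroid.
Every other node leaves some component of size > 7, so the centroid is unique.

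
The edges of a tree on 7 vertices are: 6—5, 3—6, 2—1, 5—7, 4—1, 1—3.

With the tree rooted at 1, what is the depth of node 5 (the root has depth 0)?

1 – 3 – 6 – 5 — 3 edges.

3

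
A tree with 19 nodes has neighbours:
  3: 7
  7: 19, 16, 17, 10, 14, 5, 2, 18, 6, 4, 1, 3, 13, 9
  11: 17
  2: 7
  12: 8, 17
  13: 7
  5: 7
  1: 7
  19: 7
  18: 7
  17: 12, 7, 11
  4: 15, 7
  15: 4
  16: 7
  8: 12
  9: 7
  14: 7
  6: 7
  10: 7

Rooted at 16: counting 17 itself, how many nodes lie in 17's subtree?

Descendants of 17 (including itself): 17, 12, 11, 8. That's 4.

4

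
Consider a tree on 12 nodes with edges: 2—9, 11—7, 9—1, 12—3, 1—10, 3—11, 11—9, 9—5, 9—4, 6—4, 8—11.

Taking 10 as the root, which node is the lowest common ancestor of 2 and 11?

9

Path 2→root: 2 9 1 10; path 11→root: 11 9 1 10.
First common node: 9.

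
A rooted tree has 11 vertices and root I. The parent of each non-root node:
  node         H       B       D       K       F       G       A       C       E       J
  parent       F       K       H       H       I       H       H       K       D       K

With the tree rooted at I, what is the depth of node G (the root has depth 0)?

I – F – H – G — 3 edges.

3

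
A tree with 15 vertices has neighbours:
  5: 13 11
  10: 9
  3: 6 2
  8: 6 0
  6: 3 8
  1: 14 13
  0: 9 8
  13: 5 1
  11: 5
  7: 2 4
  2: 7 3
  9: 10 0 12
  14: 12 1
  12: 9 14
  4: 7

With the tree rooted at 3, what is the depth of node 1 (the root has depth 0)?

7

Climbing from 1 to the root: 1 – 14 – 12 – 9 – 0 – 8 – 6 – 3. That's 7 steps.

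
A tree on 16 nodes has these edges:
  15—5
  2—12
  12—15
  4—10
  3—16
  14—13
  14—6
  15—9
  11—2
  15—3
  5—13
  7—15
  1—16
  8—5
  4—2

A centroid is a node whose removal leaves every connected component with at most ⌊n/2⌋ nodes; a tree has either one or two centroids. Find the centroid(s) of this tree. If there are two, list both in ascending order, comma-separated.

Removing 15 splits the tree into components of sizes 5, 5, 3, 1, 1; the largest is 5 ≤ ⌊16/2⌋ = 8.
No neighbour of 15 does as well, so 15 is the unique centroid.

15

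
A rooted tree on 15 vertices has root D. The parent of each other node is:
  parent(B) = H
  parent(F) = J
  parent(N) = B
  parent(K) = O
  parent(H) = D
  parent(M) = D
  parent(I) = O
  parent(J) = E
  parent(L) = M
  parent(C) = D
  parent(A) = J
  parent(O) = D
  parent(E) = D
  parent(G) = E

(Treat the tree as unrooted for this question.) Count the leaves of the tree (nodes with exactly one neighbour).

8

Degree-1 nodes: A, C, F, G, I, K, L, N — 8 of them.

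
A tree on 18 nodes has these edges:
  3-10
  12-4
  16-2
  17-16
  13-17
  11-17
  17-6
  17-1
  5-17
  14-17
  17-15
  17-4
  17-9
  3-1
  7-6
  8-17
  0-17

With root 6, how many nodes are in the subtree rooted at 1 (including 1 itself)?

3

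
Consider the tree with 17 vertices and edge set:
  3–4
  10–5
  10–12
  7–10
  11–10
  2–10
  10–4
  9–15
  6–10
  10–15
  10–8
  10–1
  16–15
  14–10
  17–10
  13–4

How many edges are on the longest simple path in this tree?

4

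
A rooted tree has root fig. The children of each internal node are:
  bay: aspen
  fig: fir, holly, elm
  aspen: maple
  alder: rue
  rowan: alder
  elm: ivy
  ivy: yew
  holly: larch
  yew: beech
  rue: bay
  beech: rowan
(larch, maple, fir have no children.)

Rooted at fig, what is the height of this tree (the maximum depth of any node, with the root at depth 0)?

10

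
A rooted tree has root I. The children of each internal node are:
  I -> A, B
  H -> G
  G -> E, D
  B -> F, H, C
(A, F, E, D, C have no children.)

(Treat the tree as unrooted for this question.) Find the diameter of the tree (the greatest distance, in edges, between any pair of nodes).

A longest path is A-I-B-H-G-D, with 5 edges.

5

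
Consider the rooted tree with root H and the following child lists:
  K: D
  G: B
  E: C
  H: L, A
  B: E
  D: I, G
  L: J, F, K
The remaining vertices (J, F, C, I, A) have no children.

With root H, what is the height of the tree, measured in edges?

A deepest node is C, reached by H-L-K-D-G-B-E-C.
That path has 7 edges, so the height is 7.

7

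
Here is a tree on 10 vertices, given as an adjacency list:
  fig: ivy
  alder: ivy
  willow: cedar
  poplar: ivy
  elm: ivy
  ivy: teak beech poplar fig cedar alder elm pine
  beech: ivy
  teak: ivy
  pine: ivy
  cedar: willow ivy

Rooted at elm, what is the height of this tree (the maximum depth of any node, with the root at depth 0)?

3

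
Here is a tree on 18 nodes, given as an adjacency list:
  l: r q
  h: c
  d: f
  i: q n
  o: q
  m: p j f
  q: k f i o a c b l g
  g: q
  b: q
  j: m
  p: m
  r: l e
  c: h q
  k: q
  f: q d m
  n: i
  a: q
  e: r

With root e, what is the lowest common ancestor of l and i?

l's ancestor chain is l, r, e and i's is i, q, l, r, e; they first meet at l.

l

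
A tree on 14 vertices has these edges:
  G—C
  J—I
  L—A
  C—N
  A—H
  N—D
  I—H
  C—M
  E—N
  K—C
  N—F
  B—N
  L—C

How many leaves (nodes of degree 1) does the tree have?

The leaves are B, D, E, F, G, J, K, M.
That is 8 leaves.

8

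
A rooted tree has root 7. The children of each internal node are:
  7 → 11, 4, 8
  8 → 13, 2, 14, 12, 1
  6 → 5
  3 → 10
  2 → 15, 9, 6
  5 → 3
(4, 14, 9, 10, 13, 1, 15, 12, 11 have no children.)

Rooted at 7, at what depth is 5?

7 – 8 – 2 – 6 – 5 — 4 edges.

4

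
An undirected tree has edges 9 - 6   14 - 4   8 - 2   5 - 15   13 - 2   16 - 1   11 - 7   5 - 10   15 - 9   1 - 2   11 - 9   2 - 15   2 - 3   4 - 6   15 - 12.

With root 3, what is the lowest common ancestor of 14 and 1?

2

14's ancestor chain is 14, 4, 6, 9, 15, 2, 3 and 1's is 1, 2, 3; they first meet at 2.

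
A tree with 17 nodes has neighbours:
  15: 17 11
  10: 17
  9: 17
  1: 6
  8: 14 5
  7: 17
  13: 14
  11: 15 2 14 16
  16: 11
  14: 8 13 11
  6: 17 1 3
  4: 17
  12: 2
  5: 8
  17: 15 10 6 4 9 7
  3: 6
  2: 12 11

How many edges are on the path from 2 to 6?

4

The path is 2 – 11 – 15 – 17 – 6, which has 4 edges.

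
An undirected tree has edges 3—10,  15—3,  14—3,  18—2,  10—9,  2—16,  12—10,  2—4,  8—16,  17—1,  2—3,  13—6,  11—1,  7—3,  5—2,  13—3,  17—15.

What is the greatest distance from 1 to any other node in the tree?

6

A farthest node from 1 is 8.
The path 1–17–15–3–2–16–8 has 6 edges.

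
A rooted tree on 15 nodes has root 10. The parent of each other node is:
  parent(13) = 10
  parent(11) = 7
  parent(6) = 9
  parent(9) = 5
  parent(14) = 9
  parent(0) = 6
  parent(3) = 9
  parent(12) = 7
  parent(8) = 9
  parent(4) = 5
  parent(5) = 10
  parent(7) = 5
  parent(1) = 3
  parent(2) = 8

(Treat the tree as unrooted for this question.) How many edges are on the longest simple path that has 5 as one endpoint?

A farthest node from 5 is 2 (0, 1 also at distance 3).
The path 5 – 9 – 8 – 2 has 3 edges.

3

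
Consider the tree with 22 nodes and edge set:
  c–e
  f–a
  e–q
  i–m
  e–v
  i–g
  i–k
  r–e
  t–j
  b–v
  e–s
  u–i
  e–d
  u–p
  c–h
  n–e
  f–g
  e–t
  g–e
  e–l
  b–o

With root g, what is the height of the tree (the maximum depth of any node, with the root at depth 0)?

4

The longest root-to-leaf path is g-e-v-b-o (4 edges).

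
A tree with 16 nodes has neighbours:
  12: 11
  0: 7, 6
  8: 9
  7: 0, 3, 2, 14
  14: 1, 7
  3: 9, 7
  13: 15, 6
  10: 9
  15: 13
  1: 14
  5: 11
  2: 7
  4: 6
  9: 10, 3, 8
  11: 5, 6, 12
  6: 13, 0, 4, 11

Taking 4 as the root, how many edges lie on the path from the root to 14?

4

Path from 4 to 14: 4 – 6 – 0 – 7 – 14, which has 4 edges.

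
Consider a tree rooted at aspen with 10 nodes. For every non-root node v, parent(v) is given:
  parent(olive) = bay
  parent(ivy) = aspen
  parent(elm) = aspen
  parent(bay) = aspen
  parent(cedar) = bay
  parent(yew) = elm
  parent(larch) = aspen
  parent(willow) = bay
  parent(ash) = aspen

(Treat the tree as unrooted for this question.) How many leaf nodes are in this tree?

Degree-1 nodes: ash, cedar, ivy, larch, olive, willow, yew — 7 of them.

7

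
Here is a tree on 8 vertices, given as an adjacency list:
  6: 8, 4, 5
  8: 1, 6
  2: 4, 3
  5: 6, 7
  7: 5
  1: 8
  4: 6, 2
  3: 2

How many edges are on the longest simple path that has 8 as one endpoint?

4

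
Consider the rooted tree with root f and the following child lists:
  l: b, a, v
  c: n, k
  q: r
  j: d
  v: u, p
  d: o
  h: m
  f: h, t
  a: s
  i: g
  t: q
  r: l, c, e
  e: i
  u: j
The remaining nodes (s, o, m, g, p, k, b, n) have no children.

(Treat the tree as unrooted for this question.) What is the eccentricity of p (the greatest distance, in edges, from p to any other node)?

8

The node farthest from p is m, via p – v – l – r – q – t – f – h – m — 8 edges.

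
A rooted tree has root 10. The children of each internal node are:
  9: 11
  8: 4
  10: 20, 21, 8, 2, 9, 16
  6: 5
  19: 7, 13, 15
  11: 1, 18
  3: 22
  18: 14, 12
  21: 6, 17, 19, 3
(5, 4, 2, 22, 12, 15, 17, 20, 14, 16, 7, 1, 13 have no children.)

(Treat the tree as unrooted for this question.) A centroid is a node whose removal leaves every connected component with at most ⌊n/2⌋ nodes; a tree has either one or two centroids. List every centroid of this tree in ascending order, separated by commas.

10

Delete 10: the remaining components have sizes 10, 6, 2, 1, 1, 1. Max 10 ≤ 11, so 10 is a centroid.
No neighbour of 10 does as well, so 10 is the unique centroid.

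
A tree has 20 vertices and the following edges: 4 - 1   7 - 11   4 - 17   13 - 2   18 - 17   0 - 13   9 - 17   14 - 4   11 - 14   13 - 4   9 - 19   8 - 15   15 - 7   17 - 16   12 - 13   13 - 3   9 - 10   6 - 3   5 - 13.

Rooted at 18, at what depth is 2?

4

Climbing from 2 to the root: 2 → 13 → 4 → 17 → 18. That's 4 steps.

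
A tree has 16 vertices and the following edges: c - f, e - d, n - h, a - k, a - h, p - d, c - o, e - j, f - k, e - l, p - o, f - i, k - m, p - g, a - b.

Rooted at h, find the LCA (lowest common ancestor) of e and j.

e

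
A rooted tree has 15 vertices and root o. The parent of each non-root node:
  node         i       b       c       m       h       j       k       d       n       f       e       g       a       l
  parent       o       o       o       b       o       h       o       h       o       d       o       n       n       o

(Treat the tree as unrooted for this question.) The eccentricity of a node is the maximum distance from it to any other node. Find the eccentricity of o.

The node farthest from o is f, via o-h-d-f — 3 edges.

3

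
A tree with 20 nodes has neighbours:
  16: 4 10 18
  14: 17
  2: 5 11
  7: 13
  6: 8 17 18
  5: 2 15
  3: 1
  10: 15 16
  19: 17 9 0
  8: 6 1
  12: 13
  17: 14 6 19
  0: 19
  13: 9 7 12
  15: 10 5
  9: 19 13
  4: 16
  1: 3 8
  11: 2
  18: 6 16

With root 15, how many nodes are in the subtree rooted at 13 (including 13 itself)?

13's subtree: {13, 7, 12}, size 3.

3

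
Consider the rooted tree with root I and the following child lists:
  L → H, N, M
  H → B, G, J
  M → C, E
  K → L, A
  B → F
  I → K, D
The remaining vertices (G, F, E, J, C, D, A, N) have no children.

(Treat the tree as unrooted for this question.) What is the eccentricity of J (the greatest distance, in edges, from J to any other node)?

The node farthest from J is D, via J – H – L – K – I – D — 5 edges.

5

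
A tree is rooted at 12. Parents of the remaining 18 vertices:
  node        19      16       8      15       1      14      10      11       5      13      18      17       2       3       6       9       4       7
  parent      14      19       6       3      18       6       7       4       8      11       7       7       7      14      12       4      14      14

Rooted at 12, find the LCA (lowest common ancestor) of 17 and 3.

14

17's ancestor chain is 17, 7, 14, 6, 12 and 3's is 3, 14, 6, 12; they first meet at 14.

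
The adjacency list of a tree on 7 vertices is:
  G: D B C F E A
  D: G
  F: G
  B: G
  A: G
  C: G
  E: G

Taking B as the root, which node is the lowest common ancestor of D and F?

G

Ancestors of D (toward the root): D, G, B.
Ancestors of F: F, G, B.
The deepest node appearing in both lists is G.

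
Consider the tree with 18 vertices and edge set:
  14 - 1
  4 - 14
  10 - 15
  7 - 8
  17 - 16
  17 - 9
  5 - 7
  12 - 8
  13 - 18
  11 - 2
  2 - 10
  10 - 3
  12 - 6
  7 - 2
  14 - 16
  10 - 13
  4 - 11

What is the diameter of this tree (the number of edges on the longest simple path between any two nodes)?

A longest path is 9–17–16–14–4–11–2–7–8–12–6, with 10 edges.

10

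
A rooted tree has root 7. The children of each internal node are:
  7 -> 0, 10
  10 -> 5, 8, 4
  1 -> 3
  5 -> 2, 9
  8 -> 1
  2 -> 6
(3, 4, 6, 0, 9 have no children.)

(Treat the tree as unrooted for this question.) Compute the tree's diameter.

Starting from 6, a farthest node is 3 at distance 6.
One longest path: 6–2–5–10–8–1–3.
So the diameter is 6.

6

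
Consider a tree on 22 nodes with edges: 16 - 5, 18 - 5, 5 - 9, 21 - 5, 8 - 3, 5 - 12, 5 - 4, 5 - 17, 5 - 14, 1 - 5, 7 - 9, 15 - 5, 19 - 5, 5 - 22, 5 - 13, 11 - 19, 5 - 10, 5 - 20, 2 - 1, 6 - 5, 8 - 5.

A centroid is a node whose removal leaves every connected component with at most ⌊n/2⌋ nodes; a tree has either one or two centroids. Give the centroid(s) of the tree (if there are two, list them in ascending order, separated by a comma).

5

Removing 5 splits the tree into components of sizes 2, 2, 2, 2, 1, 1, 1, 1, 1, 1, 1, 1, 1, 1, 1, 1, 1; the largest is 2 ≤ ⌊22/2⌋ = 11.
Every other node leaves some component of size > 11, so the centroid is unique.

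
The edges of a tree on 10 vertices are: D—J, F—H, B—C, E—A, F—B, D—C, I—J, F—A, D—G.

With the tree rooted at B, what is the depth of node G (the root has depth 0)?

3

B → C → D → G — 3 edges.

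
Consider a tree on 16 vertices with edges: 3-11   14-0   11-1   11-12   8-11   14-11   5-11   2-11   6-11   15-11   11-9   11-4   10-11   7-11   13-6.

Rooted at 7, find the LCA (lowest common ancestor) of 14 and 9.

Path 14→root: 14 11 7; path 9→root: 9 11 7.
First common node: 11.

11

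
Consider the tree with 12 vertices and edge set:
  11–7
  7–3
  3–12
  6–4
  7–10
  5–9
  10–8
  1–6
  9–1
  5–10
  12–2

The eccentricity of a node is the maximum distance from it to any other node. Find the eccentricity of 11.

7

Distances from 11 peak at 7, attained at 4.
11 – 7 – 10 – 5 – 9 – 1 – 6 – 4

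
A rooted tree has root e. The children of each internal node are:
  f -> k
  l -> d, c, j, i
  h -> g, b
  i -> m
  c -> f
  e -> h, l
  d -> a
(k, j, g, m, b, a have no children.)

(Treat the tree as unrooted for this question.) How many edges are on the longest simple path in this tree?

6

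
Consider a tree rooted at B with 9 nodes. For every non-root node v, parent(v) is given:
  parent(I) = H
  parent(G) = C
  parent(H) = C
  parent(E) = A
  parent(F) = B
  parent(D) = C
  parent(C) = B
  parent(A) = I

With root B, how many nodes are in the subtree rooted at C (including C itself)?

C's subtree: {C, H, D, G, I, A, E}, size 7.

7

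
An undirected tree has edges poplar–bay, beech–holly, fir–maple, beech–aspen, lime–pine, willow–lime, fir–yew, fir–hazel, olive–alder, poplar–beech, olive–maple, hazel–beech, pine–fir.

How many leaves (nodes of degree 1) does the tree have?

Degree-1 nodes: alder, aspen, bay, holly, willow, yew — 6 of them.

6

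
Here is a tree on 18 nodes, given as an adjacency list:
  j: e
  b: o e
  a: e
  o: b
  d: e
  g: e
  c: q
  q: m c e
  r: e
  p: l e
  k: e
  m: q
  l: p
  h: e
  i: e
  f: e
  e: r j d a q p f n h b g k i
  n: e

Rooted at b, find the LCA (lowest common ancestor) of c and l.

c's ancestor chain is c, q, e, b and l's is l, p, e, b; they first meet at e.

e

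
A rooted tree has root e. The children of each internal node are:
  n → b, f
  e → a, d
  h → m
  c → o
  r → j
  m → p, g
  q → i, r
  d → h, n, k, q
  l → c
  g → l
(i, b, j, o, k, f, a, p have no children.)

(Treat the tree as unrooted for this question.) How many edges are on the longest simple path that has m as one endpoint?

5

A farthest node from m is j.
The path m–h–d–q–r–j has 5 edges.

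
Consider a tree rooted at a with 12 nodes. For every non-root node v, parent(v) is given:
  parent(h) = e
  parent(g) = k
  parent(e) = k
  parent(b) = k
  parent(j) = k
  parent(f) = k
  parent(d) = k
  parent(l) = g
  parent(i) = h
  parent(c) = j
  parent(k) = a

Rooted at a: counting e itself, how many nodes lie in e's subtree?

3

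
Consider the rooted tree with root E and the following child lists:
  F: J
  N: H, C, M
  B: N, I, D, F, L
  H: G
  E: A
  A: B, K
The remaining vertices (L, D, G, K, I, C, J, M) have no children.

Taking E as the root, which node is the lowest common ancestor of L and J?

Path L→root: L B A E; path J→root: J F B A E.
First common node: B.

B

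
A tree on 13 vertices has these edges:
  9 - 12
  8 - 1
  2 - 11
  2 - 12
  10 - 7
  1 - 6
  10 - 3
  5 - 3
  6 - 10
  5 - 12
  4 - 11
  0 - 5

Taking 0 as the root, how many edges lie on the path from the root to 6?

Path from 0 to 6: 0 – 5 – 3 – 10 – 6, which has 4 edges.

4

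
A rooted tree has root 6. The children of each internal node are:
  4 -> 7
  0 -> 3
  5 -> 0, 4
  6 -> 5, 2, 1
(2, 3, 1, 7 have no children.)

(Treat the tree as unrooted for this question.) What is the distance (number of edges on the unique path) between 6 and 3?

Walking from 6: 6 – 5 – 0 – 3. Length 3.

3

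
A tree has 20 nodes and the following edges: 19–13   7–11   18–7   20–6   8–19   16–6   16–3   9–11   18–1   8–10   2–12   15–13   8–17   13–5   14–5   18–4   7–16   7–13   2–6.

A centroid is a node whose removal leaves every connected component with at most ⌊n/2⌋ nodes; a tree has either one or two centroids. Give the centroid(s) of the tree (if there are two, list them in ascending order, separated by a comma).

7

Removing 7 splits the tree into components of sizes 8, 6, 3, 2; the largest is 8 ≤ ⌊20/2⌋ = 10.
Every other node leaves some component of size > 10, so the centroid is unique.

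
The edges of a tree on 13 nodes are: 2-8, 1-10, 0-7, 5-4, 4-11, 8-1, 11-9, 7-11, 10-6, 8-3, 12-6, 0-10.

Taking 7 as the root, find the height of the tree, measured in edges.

The longest root-to-leaf path is 7 – 0 – 10 – 1 – 8 – 2 (5 edges).

5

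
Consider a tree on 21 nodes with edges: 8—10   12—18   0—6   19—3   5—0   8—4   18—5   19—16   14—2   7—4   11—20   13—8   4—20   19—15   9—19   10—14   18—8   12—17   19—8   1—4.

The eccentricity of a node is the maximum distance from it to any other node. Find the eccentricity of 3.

6

The node farthest from 3 is 6, via 3 – 19 – 8 – 18 – 5 – 0 – 6 — 6 edges.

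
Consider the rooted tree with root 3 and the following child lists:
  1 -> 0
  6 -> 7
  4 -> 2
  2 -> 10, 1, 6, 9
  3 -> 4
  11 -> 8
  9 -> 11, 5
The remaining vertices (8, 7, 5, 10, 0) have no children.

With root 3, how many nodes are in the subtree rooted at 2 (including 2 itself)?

10

The subtree rooted at 2 contains: 2, 1, 9, 6, 10, 0, 11, 5, 7, 8 — 10 nodes.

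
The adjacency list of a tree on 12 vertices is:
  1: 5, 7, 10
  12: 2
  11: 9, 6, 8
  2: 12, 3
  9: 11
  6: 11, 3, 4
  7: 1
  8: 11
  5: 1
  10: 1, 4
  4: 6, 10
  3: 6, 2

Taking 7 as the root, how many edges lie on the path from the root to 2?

6

Path from 7 to 2: 7 → 1 → 10 → 4 → 6 → 3 → 2, which has 6 edges.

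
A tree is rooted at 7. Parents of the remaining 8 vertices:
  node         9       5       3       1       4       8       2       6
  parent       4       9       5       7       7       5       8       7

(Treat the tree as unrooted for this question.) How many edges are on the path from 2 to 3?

The path is 2 – 8 – 5 – 3, which has 3 edges.

3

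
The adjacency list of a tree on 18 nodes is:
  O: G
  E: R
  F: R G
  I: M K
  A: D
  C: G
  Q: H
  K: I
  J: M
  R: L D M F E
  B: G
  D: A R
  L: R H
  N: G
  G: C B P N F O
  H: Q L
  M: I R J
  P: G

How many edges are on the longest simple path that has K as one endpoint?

A farthest node from K is P (C, B, N, Q, O also at distance 6).
The path K – I – M – R – F – G – P has 6 edges.

6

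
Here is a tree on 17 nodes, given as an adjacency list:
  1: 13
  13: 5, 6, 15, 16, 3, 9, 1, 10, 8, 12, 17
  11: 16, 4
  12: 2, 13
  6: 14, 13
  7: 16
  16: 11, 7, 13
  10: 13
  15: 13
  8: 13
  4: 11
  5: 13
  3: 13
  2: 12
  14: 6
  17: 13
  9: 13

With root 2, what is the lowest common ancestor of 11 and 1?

11's ancestor chain is 11, 16, 13, 12, 2 and 1's is 1, 13, 12, 2; they first meet at 13.

13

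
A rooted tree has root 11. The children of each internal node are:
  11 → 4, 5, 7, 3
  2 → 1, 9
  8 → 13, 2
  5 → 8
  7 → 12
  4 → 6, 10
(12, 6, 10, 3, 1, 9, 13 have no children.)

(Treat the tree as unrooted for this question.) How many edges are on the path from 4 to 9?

5

Walking from 4: 4 – 11 – 5 – 8 – 2 – 9. Length 5.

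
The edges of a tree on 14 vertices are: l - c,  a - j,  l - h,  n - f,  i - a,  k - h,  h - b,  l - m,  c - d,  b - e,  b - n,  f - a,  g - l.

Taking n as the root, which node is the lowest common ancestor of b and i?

n

Path b→root: b n; path i→root: i a f n.
First common node: n.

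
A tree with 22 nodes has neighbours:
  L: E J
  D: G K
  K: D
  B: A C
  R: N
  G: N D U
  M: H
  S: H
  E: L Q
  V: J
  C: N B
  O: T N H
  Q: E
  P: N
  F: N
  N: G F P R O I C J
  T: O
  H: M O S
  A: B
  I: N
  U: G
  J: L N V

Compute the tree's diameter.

Starting from Q, a farthest node is A at distance 7.
One longest path: Q - E - L - J - N - C - B - A.
So the diameter is 7.

7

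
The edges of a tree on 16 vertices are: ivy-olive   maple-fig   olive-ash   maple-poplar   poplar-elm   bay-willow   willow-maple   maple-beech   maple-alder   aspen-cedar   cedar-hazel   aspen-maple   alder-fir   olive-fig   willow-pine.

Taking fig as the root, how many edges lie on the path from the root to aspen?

Path from fig to aspen: fig – maple – aspen, which has 2 edges.

2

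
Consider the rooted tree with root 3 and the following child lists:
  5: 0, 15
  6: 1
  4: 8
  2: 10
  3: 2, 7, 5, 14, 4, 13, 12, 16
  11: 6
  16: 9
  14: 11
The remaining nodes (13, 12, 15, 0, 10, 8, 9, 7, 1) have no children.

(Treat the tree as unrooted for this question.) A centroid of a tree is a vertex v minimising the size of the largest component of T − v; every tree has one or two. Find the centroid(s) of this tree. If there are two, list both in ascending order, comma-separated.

Delete 3: the remaining components have sizes 4, 3, 2, 2, 2, 1, 1, 1. Max 4 ≤ 8, so 3 is a centroid.
Every other node leaves some component of size > 8, so the centroid is unique.

3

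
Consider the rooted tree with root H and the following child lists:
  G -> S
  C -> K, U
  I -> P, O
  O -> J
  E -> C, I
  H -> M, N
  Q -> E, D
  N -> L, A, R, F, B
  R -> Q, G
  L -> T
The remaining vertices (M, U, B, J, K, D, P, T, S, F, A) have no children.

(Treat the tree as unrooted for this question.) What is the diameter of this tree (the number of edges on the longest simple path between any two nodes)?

8

A longest path is J - O - I - E - Q - R - N - H - M, with 8 edges.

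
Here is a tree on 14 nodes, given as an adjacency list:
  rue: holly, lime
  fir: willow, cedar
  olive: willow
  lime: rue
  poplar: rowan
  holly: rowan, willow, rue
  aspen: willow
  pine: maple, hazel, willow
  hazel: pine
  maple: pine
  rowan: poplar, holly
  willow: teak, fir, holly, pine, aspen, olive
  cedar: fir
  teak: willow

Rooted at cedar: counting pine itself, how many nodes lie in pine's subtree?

3

Descendants of pine (including itself): pine, maple, hazel. That's 3.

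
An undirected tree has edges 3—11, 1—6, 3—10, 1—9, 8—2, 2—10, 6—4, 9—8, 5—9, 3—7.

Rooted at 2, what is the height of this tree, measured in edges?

4 sits deepest: 2 – 8 – 9 – 1 – 6 – 4 — 5 edges from the root.

5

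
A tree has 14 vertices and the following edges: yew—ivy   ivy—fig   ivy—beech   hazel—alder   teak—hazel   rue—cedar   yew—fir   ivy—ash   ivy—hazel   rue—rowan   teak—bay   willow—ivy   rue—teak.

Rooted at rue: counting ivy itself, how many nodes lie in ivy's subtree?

ivy's subtree: {ivy, fig, beech, ash, yew, willow, fir}, size 7.

7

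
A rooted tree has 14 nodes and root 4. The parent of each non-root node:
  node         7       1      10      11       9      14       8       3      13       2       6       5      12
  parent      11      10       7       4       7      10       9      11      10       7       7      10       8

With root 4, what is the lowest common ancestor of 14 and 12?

7

Ancestors of 14 (toward the root): 14, 10, 7, 11, 4.
Ancestors of 12: 12, 8, 9, 7, 11, 4.
The deepest node appearing in both lists is 7.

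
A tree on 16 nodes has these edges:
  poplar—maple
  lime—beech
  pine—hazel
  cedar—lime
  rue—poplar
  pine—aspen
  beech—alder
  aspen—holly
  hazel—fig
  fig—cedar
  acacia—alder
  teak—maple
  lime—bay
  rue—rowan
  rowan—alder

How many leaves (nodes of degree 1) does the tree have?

Exactly 4 nodes have a single neighbour: acacia, bay, holly, teak.

4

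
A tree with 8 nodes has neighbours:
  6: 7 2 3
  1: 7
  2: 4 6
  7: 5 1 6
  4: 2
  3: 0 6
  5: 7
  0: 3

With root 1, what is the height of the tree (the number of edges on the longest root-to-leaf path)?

The longest root-to-leaf path is 1 – 7 – 6 – 2 – 4 (4 edges).

4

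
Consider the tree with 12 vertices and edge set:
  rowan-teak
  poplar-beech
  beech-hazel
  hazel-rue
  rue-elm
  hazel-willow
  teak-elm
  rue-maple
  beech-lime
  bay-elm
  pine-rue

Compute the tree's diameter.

6

A longest path is lime-beech-hazel-rue-elm-teak-rowan, with 6 edges.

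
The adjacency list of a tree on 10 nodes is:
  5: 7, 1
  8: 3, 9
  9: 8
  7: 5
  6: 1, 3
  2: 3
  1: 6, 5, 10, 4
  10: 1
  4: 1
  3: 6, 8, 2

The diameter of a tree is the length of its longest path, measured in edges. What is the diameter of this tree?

6

BFS from 7 reaches 9 last, at distance 6; BFS from 9 confirms no node is farther.
Path: 7–5–1–6–3–8–9.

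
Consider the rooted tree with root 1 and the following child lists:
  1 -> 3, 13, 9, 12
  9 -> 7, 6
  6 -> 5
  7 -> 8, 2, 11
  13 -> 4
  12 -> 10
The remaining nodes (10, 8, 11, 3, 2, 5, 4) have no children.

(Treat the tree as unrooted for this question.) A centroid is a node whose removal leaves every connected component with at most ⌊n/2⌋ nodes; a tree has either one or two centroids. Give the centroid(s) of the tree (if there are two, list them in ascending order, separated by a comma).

If 9 is removed the pieces have sizes 6, 4, 2, all ≤ ⌊13/2⌋ = 6.
No neighbour of 9 does as well, so 9 is the unique centroid.

9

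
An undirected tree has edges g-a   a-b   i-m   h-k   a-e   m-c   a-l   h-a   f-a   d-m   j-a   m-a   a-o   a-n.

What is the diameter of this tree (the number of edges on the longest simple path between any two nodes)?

4

BFS from c reaches k last, at distance 4; BFS from k confirms no node is farther.
Path: c – m – a – h – k.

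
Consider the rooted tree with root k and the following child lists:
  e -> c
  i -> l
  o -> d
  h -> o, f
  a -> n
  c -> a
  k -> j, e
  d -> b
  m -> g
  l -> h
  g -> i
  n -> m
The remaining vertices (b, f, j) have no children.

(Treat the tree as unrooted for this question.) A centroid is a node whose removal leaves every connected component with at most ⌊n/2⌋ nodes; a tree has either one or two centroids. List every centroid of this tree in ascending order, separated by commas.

g

Removing g splits the tree into components of sizes 7, 7; the largest is 7 ≤ ⌊15/2⌋ = 7.
Every other node leaves some component of size > 7, so the centroid is unique.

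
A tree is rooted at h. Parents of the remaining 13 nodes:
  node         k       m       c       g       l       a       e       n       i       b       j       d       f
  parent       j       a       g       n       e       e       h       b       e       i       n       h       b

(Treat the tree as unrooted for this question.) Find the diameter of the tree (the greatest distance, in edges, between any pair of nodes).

7

A longest path is c - g - n - b - i - e - a - m, with 7 edges.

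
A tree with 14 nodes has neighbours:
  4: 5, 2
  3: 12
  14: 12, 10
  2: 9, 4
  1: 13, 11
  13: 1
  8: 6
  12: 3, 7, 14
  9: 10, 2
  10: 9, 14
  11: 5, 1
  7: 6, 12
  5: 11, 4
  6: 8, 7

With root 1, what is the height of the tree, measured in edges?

11

8 sits deepest: 1–11–5–4–2–9–10–14–12–7–6–8 — 11 edges from the root.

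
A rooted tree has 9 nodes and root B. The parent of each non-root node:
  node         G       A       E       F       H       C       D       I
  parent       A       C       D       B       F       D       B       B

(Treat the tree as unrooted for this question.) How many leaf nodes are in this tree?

Exactly 4 nodes have a single neighbour: E, G, H, I.

4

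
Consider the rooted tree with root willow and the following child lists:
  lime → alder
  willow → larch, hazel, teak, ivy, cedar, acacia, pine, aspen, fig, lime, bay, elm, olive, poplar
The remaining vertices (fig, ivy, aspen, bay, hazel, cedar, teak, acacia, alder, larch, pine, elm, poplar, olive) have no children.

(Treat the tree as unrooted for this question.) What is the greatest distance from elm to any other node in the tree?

The node farthest from elm is alder, via elm–willow–lime–alder — 3 edges.

3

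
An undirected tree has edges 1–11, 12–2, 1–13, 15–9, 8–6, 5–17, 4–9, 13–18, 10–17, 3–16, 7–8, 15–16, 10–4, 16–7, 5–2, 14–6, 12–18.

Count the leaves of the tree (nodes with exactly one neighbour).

Degree-1 nodes: 3, 11, 14 — 3 of them.

3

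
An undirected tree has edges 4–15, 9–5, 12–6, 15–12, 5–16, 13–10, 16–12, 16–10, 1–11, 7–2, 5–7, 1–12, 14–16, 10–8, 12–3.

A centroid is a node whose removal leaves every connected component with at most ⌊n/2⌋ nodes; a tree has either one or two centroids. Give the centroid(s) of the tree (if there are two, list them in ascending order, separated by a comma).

If 16 is removed the pieces have sizes 7, 4, 3, 1, all ≤ ⌊16/2⌋ = 8.
Every other node leaves some component of size > 8, so the centroid is unique.

16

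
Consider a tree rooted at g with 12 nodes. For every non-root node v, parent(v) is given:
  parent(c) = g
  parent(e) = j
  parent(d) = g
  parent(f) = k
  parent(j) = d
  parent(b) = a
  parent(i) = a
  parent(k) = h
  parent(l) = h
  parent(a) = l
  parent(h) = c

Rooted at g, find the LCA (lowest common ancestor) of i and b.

Path i→root: i a l h c g; path b→root: b a l h c g.
First common node: a.

a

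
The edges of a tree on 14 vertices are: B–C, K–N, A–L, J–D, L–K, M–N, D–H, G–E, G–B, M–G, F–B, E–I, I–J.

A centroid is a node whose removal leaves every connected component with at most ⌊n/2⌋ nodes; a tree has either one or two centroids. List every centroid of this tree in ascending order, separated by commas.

G

If G is removed the pieces have sizes 5, 5, 3, all ≤ ⌊14/2⌋ = 7.
Every other node leaves some component of size > 7, so the centroid is unique.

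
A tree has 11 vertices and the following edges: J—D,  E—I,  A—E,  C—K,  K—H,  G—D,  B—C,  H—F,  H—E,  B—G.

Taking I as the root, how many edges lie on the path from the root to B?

5

Path from I to B: I → E → H → K → C → B, which has 5 edges.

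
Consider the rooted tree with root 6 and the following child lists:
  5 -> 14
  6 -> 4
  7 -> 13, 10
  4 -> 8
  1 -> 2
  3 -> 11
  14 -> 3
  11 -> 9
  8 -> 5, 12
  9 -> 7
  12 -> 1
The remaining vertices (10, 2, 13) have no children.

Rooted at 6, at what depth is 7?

8

6 – 4 – 8 – 5 – 14 – 3 – 11 – 9 – 7 — 8 edges.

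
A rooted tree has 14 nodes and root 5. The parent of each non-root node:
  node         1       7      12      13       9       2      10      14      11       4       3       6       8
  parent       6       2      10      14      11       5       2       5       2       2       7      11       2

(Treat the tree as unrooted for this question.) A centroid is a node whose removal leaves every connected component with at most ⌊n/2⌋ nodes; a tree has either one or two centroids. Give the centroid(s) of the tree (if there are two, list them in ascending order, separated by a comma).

2

Removing 2 splits the tree into components of sizes 4, 3, 2, 2, 1, 1; the largest is 4 ≤ ⌊14/2⌋ = 7.
Every other node leaves some component of size > 7, so the centroid is unique.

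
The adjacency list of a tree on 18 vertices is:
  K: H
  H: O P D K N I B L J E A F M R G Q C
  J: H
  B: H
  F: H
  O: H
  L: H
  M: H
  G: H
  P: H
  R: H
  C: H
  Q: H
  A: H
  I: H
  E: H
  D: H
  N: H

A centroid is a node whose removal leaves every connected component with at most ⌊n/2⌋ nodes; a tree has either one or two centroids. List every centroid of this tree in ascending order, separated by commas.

If H is removed the pieces have sizes 1, 1, 1, 1, 1, 1, 1, 1, 1, 1, 1, 1, 1, 1, 1, 1, 1, all ≤ ⌊18/2⌋ = 9.
Every other node leaves some component of size > 9, so the centroid is unique.

H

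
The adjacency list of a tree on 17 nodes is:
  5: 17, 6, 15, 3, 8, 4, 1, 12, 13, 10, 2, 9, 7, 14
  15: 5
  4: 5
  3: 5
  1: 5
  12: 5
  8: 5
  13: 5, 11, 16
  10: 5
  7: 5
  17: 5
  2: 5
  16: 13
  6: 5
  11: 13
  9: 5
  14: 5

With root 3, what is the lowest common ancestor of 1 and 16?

1's ancestor chain is 1, 5, 3 and 16's is 16, 13, 5, 3; they first meet at 5.

5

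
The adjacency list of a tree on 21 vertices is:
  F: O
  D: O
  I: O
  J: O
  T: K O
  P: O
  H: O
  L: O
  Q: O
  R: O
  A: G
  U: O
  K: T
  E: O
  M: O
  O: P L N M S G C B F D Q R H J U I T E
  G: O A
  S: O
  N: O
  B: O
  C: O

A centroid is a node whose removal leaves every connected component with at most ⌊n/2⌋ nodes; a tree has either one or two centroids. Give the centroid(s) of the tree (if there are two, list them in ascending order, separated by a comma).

Removing O splits the tree into components of sizes 2, 2, 1, 1, 1, 1, 1, 1, 1, 1, 1, 1, 1, 1, 1, 1, 1, 1; the largest is 2 ≤ ⌊21/2⌋ = 10.
No neighbour of O does as well, so O is the unique centroid.

O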